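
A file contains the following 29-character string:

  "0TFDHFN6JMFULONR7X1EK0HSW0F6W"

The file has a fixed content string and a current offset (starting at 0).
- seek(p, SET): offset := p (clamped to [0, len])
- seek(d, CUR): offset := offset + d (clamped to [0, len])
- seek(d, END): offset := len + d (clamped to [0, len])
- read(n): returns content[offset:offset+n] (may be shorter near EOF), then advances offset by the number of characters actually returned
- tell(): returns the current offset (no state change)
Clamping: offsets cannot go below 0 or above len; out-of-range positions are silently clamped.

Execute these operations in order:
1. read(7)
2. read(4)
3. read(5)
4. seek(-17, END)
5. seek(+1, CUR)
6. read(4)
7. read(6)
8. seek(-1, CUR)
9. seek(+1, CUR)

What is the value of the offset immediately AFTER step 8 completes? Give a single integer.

After 1 (read(7)): returned '0TFDHFN', offset=7
After 2 (read(4)): returned '6JMF', offset=11
After 3 (read(5)): returned 'ULONR', offset=16
After 4 (seek(-17, END)): offset=12
After 5 (seek(+1, CUR)): offset=13
After 6 (read(4)): returned 'ONR7', offset=17
After 7 (read(6)): returned 'X1EK0H', offset=23
After 8 (seek(-1, CUR)): offset=22

Answer: 22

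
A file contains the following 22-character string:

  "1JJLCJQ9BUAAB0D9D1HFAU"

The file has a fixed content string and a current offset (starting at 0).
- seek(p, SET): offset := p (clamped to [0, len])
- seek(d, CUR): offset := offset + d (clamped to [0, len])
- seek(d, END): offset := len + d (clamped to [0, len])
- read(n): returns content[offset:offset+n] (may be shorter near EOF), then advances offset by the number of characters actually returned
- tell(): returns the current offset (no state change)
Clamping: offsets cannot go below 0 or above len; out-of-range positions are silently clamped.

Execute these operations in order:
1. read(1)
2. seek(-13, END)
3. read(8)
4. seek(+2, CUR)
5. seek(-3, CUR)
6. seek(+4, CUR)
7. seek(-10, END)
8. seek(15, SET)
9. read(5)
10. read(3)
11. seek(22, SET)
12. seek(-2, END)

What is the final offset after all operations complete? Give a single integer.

After 1 (read(1)): returned '1', offset=1
After 2 (seek(-13, END)): offset=9
After 3 (read(8)): returned 'UAAB0D9D', offset=17
After 4 (seek(+2, CUR)): offset=19
After 5 (seek(-3, CUR)): offset=16
After 6 (seek(+4, CUR)): offset=20
After 7 (seek(-10, END)): offset=12
After 8 (seek(15, SET)): offset=15
After 9 (read(5)): returned '9D1HF', offset=20
After 10 (read(3)): returned 'AU', offset=22
After 11 (seek(22, SET)): offset=22
After 12 (seek(-2, END)): offset=20

Answer: 20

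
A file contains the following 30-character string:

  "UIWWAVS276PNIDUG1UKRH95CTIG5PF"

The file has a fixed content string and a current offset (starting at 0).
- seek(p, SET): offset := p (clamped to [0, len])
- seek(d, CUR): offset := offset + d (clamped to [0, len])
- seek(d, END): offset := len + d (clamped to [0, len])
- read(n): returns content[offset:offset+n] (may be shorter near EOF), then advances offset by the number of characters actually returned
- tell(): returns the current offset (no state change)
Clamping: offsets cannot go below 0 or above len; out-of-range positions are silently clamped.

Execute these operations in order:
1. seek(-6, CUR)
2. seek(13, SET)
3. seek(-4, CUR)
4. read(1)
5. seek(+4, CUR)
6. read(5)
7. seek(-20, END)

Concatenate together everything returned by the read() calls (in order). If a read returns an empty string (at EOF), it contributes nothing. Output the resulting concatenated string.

Answer: 6UG1UK

Derivation:
After 1 (seek(-6, CUR)): offset=0
After 2 (seek(13, SET)): offset=13
After 3 (seek(-4, CUR)): offset=9
After 4 (read(1)): returned '6', offset=10
After 5 (seek(+4, CUR)): offset=14
After 6 (read(5)): returned 'UG1UK', offset=19
After 7 (seek(-20, END)): offset=10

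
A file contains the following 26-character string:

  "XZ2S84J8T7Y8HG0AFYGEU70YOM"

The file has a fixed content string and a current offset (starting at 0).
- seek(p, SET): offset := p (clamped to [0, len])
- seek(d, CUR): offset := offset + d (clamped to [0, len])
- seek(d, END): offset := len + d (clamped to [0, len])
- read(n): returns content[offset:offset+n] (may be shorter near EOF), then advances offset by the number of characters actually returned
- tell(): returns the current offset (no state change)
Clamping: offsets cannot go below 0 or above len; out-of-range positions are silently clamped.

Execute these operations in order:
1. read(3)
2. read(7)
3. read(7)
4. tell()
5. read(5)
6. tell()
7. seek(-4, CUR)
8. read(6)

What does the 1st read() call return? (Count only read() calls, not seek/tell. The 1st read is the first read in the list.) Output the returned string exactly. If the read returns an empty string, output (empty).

After 1 (read(3)): returned 'XZ2', offset=3
After 2 (read(7)): returned 'S84J8T7', offset=10
After 3 (read(7)): returned 'Y8HG0AF', offset=17
After 4 (tell()): offset=17
After 5 (read(5)): returned 'YGEU7', offset=22
After 6 (tell()): offset=22
After 7 (seek(-4, CUR)): offset=18
After 8 (read(6)): returned 'GEU70Y', offset=24

Answer: XZ2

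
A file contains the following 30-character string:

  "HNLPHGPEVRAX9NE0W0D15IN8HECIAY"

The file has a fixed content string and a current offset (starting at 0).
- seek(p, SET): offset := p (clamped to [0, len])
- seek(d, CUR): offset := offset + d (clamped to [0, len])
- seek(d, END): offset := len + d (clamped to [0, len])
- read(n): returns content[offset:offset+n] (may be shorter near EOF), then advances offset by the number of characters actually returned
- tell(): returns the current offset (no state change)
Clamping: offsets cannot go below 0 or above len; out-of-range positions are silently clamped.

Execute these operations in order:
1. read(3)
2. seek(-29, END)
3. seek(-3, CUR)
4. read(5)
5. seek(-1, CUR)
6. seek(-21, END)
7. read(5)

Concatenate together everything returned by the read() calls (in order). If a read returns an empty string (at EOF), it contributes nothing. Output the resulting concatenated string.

After 1 (read(3)): returned 'HNL', offset=3
After 2 (seek(-29, END)): offset=1
After 3 (seek(-3, CUR)): offset=0
After 4 (read(5)): returned 'HNLPH', offset=5
After 5 (seek(-1, CUR)): offset=4
After 6 (seek(-21, END)): offset=9
After 7 (read(5)): returned 'RAX9N', offset=14

Answer: HNLHNLPHRAX9N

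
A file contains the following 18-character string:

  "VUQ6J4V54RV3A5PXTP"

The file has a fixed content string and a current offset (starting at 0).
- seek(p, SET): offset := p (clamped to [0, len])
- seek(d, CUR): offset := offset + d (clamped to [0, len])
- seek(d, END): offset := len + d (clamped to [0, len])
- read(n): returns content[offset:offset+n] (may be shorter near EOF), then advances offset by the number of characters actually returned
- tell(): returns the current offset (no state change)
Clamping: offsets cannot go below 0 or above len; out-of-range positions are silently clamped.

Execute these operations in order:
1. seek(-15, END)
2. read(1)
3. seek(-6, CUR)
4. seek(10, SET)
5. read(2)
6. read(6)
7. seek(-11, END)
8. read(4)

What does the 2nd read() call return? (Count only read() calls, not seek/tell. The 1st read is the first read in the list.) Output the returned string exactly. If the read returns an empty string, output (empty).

Answer: V3

Derivation:
After 1 (seek(-15, END)): offset=3
After 2 (read(1)): returned '6', offset=4
After 3 (seek(-6, CUR)): offset=0
After 4 (seek(10, SET)): offset=10
After 5 (read(2)): returned 'V3', offset=12
After 6 (read(6)): returned 'A5PXTP', offset=18
After 7 (seek(-11, END)): offset=7
After 8 (read(4)): returned '54RV', offset=11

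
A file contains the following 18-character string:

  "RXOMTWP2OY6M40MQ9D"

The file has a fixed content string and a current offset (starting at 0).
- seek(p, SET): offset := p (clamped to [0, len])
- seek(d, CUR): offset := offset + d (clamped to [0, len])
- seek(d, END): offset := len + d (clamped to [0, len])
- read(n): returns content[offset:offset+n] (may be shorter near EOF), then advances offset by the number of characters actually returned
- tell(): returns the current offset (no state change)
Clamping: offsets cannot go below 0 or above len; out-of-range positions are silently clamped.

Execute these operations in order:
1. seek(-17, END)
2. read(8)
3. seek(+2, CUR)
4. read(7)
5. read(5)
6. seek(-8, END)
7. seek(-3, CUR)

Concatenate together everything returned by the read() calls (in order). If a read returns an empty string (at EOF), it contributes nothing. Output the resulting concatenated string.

After 1 (seek(-17, END)): offset=1
After 2 (read(8)): returned 'XOMTWP2O', offset=9
After 3 (seek(+2, CUR)): offset=11
After 4 (read(7)): returned 'M40MQ9D', offset=18
After 5 (read(5)): returned '', offset=18
After 6 (seek(-8, END)): offset=10
After 7 (seek(-3, CUR)): offset=7

Answer: XOMTWP2OM40MQ9D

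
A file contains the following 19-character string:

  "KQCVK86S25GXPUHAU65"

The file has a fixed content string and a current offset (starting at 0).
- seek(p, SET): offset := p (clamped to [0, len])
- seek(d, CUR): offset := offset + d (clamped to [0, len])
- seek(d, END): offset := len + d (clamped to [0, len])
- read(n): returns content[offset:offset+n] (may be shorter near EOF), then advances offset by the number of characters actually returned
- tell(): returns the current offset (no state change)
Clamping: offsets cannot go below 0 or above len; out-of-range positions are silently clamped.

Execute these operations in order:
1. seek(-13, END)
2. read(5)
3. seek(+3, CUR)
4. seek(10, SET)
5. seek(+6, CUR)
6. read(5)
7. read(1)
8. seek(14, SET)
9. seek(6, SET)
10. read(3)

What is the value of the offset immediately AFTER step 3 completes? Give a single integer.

After 1 (seek(-13, END)): offset=6
After 2 (read(5)): returned '6S25G', offset=11
After 3 (seek(+3, CUR)): offset=14

Answer: 14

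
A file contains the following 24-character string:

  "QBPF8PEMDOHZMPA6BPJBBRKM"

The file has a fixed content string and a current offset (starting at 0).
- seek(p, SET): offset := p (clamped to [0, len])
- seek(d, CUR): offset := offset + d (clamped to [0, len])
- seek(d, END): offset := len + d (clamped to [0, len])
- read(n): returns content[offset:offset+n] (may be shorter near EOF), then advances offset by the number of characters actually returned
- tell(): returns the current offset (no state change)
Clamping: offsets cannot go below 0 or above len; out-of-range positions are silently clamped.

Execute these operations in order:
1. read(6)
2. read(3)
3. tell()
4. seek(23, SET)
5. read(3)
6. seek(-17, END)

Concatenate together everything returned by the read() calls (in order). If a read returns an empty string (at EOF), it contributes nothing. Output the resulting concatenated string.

After 1 (read(6)): returned 'QBPF8P', offset=6
After 2 (read(3)): returned 'EMD', offset=9
After 3 (tell()): offset=9
After 4 (seek(23, SET)): offset=23
After 5 (read(3)): returned 'M', offset=24
After 6 (seek(-17, END)): offset=7

Answer: QBPF8PEMDM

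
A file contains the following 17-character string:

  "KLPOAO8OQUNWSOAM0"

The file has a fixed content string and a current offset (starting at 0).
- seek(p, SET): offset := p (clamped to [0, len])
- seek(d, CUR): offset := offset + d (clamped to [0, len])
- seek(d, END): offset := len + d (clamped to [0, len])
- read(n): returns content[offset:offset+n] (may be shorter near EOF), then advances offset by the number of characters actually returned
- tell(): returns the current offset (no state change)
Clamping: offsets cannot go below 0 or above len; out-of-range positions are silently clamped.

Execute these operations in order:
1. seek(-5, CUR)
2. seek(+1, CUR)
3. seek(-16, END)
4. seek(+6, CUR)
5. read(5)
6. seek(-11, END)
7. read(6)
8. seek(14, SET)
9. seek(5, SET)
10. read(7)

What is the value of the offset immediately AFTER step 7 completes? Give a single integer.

Answer: 12

Derivation:
After 1 (seek(-5, CUR)): offset=0
After 2 (seek(+1, CUR)): offset=1
After 3 (seek(-16, END)): offset=1
After 4 (seek(+6, CUR)): offset=7
After 5 (read(5)): returned 'OQUNW', offset=12
After 6 (seek(-11, END)): offset=6
After 7 (read(6)): returned '8OQUNW', offset=12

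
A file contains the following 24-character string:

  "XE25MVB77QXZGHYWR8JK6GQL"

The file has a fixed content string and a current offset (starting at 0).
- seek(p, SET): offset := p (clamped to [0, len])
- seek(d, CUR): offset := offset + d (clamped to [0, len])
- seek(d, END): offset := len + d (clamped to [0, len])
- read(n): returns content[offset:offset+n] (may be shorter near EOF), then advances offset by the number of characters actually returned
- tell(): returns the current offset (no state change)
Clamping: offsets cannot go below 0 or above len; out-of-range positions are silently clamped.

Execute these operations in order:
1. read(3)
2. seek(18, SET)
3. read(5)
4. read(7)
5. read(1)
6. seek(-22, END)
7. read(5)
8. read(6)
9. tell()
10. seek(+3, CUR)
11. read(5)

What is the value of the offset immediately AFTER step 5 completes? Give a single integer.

Answer: 24

Derivation:
After 1 (read(3)): returned 'XE2', offset=3
After 2 (seek(18, SET)): offset=18
After 3 (read(5)): returned 'JK6GQ', offset=23
After 4 (read(7)): returned 'L', offset=24
After 5 (read(1)): returned '', offset=24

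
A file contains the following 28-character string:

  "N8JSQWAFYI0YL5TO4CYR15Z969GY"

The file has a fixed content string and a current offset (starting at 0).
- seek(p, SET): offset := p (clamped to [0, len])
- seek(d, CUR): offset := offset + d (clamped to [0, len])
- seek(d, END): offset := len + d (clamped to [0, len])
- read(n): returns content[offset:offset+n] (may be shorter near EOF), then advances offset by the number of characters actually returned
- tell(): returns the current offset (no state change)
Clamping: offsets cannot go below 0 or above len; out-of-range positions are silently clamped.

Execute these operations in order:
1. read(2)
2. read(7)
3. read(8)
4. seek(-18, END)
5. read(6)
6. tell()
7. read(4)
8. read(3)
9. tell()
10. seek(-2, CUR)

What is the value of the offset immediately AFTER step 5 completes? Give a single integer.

After 1 (read(2)): returned 'N8', offset=2
After 2 (read(7)): returned 'JSQWAFY', offset=9
After 3 (read(8)): returned 'I0YL5TO4', offset=17
After 4 (seek(-18, END)): offset=10
After 5 (read(6)): returned '0YL5TO', offset=16

Answer: 16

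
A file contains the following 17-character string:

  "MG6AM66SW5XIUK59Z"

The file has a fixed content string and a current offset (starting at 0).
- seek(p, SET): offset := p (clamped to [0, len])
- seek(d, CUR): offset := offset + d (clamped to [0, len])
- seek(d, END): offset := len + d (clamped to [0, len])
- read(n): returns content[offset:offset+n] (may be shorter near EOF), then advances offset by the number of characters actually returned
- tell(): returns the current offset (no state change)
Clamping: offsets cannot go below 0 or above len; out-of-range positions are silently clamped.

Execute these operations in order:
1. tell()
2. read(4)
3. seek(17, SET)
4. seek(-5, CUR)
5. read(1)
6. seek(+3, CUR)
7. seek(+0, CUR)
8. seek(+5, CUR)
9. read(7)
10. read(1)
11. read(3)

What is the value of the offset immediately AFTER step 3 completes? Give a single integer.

Answer: 17

Derivation:
After 1 (tell()): offset=0
After 2 (read(4)): returned 'MG6A', offset=4
After 3 (seek(17, SET)): offset=17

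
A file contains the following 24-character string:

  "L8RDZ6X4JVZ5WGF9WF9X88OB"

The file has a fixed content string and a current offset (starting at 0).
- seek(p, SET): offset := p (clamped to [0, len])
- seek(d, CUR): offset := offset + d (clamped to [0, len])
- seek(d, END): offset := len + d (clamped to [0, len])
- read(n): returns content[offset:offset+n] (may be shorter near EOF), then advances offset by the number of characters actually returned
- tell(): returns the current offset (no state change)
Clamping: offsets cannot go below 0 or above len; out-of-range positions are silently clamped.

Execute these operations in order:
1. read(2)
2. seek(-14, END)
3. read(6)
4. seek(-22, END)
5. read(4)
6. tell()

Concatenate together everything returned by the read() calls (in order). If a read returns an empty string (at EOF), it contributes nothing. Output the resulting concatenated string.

After 1 (read(2)): returned 'L8', offset=2
After 2 (seek(-14, END)): offset=10
After 3 (read(6)): returned 'Z5WGF9', offset=16
After 4 (seek(-22, END)): offset=2
After 5 (read(4)): returned 'RDZ6', offset=6
After 6 (tell()): offset=6

Answer: L8Z5WGF9RDZ6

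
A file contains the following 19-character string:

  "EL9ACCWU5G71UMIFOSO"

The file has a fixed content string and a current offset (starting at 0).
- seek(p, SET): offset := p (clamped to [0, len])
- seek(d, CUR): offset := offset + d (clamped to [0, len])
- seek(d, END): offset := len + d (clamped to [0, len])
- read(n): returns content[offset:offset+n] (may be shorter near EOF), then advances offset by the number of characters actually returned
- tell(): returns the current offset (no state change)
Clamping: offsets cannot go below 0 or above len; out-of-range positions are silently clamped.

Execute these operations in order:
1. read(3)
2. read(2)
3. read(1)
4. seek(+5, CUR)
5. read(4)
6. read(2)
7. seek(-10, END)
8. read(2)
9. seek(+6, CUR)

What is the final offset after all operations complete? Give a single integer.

Answer: 17

Derivation:
After 1 (read(3)): returned 'EL9', offset=3
After 2 (read(2)): returned 'AC', offset=5
After 3 (read(1)): returned 'C', offset=6
After 4 (seek(+5, CUR)): offset=11
After 5 (read(4)): returned '1UMI', offset=15
After 6 (read(2)): returned 'FO', offset=17
After 7 (seek(-10, END)): offset=9
After 8 (read(2)): returned 'G7', offset=11
After 9 (seek(+6, CUR)): offset=17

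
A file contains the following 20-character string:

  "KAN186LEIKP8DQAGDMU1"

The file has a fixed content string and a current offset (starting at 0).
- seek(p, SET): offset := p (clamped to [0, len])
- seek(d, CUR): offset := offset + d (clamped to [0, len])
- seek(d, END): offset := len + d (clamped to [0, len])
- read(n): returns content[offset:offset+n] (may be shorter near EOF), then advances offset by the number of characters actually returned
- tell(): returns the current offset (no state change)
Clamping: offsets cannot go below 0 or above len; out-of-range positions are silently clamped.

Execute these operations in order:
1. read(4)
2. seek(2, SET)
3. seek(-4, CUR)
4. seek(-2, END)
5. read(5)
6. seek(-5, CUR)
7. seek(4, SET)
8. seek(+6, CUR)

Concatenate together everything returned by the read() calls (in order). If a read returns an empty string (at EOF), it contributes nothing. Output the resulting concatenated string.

Answer: KAN1U1

Derivation:
After 1 (read(4)): returned 'KAN1', offset=4
After 2 (seek(2, SET)): offset=2
After 3 (seek(-4, CUR)): offset=0
After 4 (seek(-2, END)): offset=18
After 5 (read(5)): returned 'U1', offset=20
After 6 (seek(-5, CUR)): offset=15
After 7 (seek(4, SET)): offset=4
After 8 (seek(+6, CUR)): offset=10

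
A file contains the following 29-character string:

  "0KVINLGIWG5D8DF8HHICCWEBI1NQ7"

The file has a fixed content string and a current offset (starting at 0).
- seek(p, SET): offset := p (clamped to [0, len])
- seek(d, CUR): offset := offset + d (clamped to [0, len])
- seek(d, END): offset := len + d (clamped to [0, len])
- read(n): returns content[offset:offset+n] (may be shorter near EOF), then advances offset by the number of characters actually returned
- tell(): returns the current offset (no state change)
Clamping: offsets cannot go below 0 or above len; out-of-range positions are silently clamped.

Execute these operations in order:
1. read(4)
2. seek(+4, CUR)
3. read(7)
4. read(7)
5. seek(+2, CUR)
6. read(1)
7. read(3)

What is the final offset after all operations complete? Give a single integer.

Answer: 28

Derivation:
After 1 (read(4)): returned '0KVI', offset=4
After 2 (seek(+4, CUR)): offset=8
After 3 (read(7)): returned 'WG5D8DF', offset=15
After 4 (read(7)): returned '8HHICCW', offset=22
After 5 (seek(+2, CUR)): offset=24
After 6 (read(1)): returned 'I', offset=25
After 7 (read(3)): returned '1NQ', offset=28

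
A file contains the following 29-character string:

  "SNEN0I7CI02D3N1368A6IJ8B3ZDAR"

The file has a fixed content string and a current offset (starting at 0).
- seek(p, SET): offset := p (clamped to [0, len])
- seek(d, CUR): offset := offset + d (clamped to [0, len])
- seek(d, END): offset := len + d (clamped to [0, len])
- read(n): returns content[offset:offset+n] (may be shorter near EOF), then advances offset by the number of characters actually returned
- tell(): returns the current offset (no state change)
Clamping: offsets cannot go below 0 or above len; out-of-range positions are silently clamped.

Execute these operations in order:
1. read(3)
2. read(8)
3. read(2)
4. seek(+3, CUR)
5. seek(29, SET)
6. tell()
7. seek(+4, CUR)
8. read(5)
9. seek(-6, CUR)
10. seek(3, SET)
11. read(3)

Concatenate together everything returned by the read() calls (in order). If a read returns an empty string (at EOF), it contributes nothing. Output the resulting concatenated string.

After 1 (read(3)): returned 'SNE', offset=3
After 2 (read(8)): returned 'N0I7CI02', offset=11
After 3 (read(2)): returned 'D3', offset=13
After 4 (seek(+3, CUR)): offset=16
After 5 (seek(29, SET)): offset=29
After 6 (tell()): offset=29
After 7 (seek(+4, CUR)): offset=29
After 8 (read(5)): returned '', offset=29
After 9 (seek(-6, CUR)): offset=23
After 10 (seek(3, SET)): offset=3
After 11 (read(3)): returned 'N0I', offset=6

Answer: SNEN0I7CI02D3N0I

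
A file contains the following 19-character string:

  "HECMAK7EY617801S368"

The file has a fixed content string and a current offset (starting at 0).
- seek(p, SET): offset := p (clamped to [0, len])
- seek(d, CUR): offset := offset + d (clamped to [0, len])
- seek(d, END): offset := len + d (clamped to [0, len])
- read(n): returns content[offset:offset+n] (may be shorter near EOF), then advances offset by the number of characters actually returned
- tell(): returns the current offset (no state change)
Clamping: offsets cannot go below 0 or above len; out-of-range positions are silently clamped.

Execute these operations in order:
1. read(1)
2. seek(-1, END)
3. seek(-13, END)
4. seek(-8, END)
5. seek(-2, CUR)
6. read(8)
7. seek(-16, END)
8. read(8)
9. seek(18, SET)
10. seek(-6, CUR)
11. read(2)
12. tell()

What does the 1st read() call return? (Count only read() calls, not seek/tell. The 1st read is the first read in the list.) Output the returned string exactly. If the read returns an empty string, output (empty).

Answer: H

Derivation:
After 1 (read(1)): returned 'H', offset=1
After 2 (seek(-1, END)): offset=18
After 3 (seek(-13, END)): offset=6
After 4 (seek(-8, END)): offset=11
After 5 (seek(-2, CUR)): offset=9
After 6 (read(8)): returned '617801S3', offset=17
After 7 (seek(-16, END)): offset=3
After 8 (read(8)): returned 'MAK7EY61', offset=11
After 9 (seek(18, SET)): offset=18
After 10 (seek(-6, CUR)): offset=12
After 11 (read(2)): returned '80', offset=14
After 12 (tell()): offset=14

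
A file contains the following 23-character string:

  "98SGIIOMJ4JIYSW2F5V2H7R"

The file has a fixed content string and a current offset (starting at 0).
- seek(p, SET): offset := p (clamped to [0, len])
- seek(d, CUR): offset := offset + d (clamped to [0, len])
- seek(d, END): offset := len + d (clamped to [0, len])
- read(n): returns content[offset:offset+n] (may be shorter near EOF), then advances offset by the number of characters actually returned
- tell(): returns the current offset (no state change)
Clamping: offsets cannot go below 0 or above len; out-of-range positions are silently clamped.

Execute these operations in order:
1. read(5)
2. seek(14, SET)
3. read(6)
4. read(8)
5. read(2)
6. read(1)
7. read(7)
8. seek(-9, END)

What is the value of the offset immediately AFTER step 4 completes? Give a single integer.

After 1 (read(5)): returned '98SGI', offset=5
After 2 (seek(14, SET)): offset=14
After 3 (read(6)): returned 'W2F5V2', offset=20
After 4 (read(8)): returned 'H7R', offset=23

Answer: 23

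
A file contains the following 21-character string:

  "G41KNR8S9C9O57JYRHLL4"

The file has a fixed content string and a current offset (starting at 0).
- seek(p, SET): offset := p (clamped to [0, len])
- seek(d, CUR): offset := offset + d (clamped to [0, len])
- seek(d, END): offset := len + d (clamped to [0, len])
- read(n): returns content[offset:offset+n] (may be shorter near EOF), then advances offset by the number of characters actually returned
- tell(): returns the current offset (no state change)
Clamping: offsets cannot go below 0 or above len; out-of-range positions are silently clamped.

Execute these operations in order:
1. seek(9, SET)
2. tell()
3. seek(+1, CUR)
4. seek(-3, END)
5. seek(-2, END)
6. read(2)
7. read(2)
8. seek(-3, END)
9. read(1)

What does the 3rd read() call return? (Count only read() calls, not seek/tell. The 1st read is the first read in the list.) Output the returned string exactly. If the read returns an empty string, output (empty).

Answer: L

Derivation:
After 1 (seek(9, SET)): offset=9
After 2 (tell()): offset=9
After 3 (seek(+1, CUR)): offset=10
After 4 (seek(-3, END)): offset=18
After 5 (seek(-2, END)): offset=19
After 6 (read(2)): returned 'L4', offset=21
After 7 (read(2)): returned '', offset=21
After 8 (seek(-3, END)): offset=18
After 9 (read(1)): returned 'L', offset=19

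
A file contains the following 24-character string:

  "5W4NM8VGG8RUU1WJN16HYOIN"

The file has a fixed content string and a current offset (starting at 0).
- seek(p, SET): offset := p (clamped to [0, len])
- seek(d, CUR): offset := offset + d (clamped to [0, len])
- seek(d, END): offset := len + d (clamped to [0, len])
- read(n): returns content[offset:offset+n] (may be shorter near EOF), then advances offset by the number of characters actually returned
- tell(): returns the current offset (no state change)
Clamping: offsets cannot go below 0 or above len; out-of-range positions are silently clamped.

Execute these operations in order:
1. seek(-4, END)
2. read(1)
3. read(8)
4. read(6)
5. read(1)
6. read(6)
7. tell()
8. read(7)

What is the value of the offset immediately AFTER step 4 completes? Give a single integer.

After 1 (seek(-4, END)): offset=20
After 2 (read(1)): returned 'Y', offset=21
After 3 (read(8)): returned 'OIN', offset=24
After 4 (read(6)): returned '', offset=24

Answer: 24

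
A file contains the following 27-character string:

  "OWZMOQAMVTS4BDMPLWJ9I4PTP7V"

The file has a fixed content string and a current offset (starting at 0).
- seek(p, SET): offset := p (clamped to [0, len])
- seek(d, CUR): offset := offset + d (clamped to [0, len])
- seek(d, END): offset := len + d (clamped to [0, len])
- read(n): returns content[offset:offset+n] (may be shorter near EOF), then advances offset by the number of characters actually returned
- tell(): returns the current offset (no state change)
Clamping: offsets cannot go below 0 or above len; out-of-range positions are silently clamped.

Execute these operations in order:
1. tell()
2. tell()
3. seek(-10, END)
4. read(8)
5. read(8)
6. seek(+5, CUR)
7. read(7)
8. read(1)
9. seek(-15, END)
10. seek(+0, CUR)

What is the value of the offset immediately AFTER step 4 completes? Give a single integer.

Answer: 25

Derivation:
After 1 (tell()): offset=0
After 2 (tell()): offset=0
After 3 (seek(-10, END)): offset=17
After 4 (read(8)): returned 'WJ9I4PTP', offset=25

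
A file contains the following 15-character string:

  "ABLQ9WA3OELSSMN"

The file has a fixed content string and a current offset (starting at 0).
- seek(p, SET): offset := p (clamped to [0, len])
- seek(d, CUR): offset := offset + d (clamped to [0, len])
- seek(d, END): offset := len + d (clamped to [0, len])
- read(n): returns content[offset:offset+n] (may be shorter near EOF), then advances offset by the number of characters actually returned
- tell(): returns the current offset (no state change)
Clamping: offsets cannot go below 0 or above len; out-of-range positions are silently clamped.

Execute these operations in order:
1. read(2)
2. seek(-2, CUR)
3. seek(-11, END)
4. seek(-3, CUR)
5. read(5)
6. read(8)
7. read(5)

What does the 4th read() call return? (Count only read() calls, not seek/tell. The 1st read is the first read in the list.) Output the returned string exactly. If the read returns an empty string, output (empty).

After 1 (read(2)): returned 'AB', offset=2
After 2 (seek(-2, CUR)): offset=0
After 3 (seek(-11, END)): offset=4
After 4 (seek(-3, CUR)): offset=1
After 5 (read(5)): returned 'BLQ9W', offset=6
After 6 (read(8)): returned 'A3OELSSM', offset=14
After 7 (read(5)): returned 'N', offset=15

Answer: N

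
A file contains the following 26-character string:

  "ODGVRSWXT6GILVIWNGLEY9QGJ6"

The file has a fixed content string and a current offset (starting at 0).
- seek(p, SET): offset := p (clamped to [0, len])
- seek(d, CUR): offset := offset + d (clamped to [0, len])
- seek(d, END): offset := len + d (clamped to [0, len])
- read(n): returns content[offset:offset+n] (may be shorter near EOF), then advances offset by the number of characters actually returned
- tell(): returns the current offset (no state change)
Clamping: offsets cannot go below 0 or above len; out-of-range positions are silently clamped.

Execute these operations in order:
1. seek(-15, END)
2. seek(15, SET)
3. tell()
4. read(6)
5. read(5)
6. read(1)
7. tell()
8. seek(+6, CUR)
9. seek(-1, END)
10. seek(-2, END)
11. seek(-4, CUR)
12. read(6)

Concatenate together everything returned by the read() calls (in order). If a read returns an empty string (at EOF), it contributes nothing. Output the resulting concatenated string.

Answer: WNGLEY9QGJ6Y9QGJ6

Derivation:
After 1 (seek(-15, END)): offset=11
After 2 (seek(15, SET)): offset=15
After 3 (tell()): offset=15
After 4 (read(6)): returned 'WNGLEY', offset=21
After 5 (read(5)): returned '9QGJ6', offset=26
After 6 (read(1)): returned '', offset=26
After 7 (tell()): offset=26
After 8 (seek(+6, CUR)): offset=26
After 9 (seek(-1, END)): offset=25
After 10 (seek(-2, END)): offset=24
After 11 (seek(-4, CUR)): offset=20
After 12 (read(6)): returned 'Y9QGJ6', offset=26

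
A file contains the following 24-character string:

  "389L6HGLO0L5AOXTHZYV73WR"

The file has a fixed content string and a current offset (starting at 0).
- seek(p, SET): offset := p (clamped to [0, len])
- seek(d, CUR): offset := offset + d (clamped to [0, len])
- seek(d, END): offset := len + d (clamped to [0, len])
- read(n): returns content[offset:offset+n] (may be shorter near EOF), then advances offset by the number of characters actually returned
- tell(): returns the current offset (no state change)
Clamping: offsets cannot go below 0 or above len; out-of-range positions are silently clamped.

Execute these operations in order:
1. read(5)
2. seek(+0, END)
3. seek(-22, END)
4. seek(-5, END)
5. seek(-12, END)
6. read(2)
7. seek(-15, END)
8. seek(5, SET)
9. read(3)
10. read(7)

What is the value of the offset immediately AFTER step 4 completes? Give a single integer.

After 1 (read(5)): returned '389L6', offset=5
After 2 (seek(+0, END)): offset=24
After 3 (seek(-22, END)): offset=2
After 4 (seek(-5, END)): offset=19

Answer: 19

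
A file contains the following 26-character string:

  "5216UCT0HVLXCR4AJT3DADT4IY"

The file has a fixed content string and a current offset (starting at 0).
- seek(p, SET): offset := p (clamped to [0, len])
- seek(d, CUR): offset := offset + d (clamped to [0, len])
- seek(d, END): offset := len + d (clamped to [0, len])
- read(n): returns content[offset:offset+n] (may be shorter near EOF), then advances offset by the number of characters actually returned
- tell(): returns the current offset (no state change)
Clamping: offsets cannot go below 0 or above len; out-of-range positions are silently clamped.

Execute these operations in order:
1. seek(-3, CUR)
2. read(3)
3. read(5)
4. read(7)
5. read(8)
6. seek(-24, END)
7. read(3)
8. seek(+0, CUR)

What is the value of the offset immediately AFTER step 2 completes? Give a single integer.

After 1 (seek(-3, CUR)): offset=0
After 2 (read(3)): returned '521', offset=3

Answer: 3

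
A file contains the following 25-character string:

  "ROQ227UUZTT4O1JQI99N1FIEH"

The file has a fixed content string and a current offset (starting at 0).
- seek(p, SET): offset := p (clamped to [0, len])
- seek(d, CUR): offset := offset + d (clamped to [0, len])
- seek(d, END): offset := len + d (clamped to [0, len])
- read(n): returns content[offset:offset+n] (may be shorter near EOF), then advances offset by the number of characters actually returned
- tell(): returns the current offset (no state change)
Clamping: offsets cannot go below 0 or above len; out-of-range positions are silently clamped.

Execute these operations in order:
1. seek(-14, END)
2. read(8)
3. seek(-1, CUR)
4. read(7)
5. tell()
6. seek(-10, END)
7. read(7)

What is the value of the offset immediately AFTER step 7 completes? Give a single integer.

After 1 (seek(-14, END)): offset=11
After 2 (read(8)): returned '4O1JQI99', offset=19
After 3 (seek(-1, CUR)): offset=18
After 4 (read(7)): returned '9N1FIEH', offset=25
After 5 (tell()): offset=25
After 6 (seek(-10, END)): offset=15
After 7 (read(7)): returned 'QI99N1F', offset=22

Answer: 22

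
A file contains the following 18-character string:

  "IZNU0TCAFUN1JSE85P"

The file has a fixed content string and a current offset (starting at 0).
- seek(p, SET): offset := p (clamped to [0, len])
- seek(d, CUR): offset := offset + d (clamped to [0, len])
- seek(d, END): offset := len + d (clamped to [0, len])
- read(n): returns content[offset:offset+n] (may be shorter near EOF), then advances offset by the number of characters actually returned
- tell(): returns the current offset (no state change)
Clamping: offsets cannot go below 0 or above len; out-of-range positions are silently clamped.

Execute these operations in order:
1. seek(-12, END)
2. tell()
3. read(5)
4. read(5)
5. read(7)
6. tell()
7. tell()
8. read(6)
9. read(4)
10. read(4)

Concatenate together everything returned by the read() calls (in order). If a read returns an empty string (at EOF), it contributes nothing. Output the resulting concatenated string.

After 1 (seek(-12, END)): offset=6
After 2 (tell()): offset=6
After 3 (read(5)): returned 'CAFUN', offset=11
After 4 (read(5)): returned '1JSE8', offset=16
After 5 (read(7)): returned '5P', offset=18
After 6 (tell()): offset=18
After 7 (tell()): offset=18
After 8 (read(6)): returned '', offset=18
After 9 (read(4)): returned '', offset=18
After 10 (read(4)): returned '', offset=18

Answer: CAFUN1JSE85P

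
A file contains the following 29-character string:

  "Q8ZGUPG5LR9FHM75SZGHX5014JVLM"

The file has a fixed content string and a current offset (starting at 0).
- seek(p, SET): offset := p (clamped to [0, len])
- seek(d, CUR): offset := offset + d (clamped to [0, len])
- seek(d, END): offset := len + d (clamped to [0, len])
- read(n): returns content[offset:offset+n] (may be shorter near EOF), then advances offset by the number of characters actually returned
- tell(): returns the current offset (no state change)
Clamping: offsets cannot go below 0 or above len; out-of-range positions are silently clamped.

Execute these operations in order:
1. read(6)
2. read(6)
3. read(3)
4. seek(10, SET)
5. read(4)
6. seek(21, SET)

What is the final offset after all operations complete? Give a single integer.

Answer: 21

Derivation:
After 1 (read(6)): returned 'Q8ZGUP', offset=6
After 2 (read(6)): returned 'G5LR9F', offset=12
After 3 (read(3)): returned 'HM7', offset=15
After 4 (seek(10, SET)): offset=10
After 5 (read(4)): returned '9FHM', offset=14
After 6 (seek(21, SET)): offset=21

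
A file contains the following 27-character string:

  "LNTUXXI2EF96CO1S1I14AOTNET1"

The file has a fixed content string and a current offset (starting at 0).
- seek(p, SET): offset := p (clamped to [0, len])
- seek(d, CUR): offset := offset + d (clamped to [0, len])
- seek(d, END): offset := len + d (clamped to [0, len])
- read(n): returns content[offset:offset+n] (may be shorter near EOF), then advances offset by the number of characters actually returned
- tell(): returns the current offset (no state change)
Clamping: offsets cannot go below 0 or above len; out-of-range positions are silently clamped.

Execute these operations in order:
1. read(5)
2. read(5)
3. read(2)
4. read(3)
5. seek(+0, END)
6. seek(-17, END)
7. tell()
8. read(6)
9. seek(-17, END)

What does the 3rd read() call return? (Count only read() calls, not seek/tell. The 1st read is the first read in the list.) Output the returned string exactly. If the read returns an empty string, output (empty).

After 1 (read(5)): returned 'LNTUX', offset=5
After 2 (read(5)): returned 'XI2EF', offset=10
After 3 (read(2)): returned '96', offset=12
After 4 (read(3)): returned 'CO1', offset=15
After 5 (seek(+0, END)): offset=27
After 6 (seek(-17, END)): offset=10
After 7 (tell()): offset=10
After 8 (read(6)): returned '96CO1S', offset=16
After 9 (seek(-17, END)): offset=10

Answer: 96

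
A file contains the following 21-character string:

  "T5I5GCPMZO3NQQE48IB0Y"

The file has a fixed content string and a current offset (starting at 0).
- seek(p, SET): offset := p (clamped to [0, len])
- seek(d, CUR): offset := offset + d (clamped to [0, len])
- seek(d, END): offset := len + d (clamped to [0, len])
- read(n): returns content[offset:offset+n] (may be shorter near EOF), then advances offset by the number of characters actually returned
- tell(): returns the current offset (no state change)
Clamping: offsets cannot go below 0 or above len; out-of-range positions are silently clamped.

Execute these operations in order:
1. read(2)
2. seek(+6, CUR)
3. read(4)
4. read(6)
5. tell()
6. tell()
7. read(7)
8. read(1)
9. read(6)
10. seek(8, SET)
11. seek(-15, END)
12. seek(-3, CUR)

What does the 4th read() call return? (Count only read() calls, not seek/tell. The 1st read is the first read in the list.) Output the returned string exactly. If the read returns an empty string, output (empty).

Answer: B0Y

Derivation:
After 1 (read(2)): returned 'T5', offset=2
After 2 (seek(+6, CUR)): offset=8
After 3 (read(4)): returned 'ZO3N', offset=12
After 4 (read(6)): returned 'QQE48I', offset=18
After 5 (tell()): offset=18
After 6 (tell()): offset=18
After 7 (read(7)): returned 'B0Y', offset=21
After 8 (read(1)): returned '', offset=21
After 9 (read(6)): returned '', offset=21
After 10 (seek(8, SET)): offset=8
After 11 (seek(-15, END)): offset=6
After 12 (seek(-3, CUR)): offset=3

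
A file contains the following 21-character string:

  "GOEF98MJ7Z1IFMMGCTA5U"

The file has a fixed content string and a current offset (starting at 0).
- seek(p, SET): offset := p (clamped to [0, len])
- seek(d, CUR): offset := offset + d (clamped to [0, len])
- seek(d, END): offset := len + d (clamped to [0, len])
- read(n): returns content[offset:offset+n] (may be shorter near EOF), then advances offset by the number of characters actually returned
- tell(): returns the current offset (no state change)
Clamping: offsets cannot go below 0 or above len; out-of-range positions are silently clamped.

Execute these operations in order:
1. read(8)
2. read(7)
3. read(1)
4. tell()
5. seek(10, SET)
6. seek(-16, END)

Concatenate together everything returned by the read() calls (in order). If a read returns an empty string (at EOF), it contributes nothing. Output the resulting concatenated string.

Answer: GOEF98MJ7Z1IFMMG

Derivation:
After 1 (read(8)): returned 'GOEF98MJ', offset=8
After 2 (read(7)): returned '7Z1IFMM', offset=15
After 3 (read(1)): returned 'G', offset=16
After 4 (tell()): offset=16
After 5 (seek(10, SET)): offset=10
After 6 (seek(-16, END)): offset=5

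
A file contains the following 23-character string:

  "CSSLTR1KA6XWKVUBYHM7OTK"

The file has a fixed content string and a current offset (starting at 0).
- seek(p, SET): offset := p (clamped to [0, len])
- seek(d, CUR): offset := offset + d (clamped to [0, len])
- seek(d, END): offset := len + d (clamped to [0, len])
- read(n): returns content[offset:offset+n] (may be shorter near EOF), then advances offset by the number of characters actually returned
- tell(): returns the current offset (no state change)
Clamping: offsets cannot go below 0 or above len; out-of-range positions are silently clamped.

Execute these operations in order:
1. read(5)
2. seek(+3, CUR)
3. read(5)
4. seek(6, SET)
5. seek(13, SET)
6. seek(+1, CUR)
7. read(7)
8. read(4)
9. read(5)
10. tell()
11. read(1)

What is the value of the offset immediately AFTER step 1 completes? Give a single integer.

After 1 (read(5)): returned 'CSSLT', offset=5

Answer: 5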